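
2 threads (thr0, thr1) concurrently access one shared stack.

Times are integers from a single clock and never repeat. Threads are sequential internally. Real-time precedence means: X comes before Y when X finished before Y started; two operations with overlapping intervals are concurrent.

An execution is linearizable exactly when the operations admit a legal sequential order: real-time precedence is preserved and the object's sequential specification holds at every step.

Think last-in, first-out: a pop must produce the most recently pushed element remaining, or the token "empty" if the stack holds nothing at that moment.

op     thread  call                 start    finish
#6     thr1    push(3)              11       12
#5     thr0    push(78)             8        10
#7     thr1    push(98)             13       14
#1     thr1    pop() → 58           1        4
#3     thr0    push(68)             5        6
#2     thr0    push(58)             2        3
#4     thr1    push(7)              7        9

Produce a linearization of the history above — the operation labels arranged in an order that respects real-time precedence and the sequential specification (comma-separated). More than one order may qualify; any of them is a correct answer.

after step 1 (#2 push(58)): stack <58>
after step 2 (#1 pop() → 58): stack <>
after step 3 (#3 push(68)): stack <68>
after step 4 (#4 push(7)): stack <68,7>
after step 5 (#5 push(78)): stack <68,7,78>
after step 6 (#6 push(3)): stack <68,7,78,3>
after step 7 (#7 push(98)): stack <68,7,78,3,98>

#2, #1, #3, #4, #5, #6, #7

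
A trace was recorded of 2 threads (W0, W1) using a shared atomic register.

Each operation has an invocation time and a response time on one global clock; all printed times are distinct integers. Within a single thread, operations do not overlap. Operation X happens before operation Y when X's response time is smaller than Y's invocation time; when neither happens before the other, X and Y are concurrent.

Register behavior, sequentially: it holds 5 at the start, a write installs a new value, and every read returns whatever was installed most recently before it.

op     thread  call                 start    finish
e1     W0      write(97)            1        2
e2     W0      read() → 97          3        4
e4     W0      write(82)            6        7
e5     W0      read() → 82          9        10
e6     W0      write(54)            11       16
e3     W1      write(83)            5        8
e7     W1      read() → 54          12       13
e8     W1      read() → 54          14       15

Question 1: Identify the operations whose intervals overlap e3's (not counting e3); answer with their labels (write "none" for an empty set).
e3 spans [5,8]; an op avoiding the whole window 5..8 is ordered, any other is concurrent
e1 [1,2]: before
e2 [3,4]: before
e4 [6,7]: concurrent
e5 [9,10]: after
e6 [11,16]: after
e7 [12,13]: after
e8 [14,15]: after

e4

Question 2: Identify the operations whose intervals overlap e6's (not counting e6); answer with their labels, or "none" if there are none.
e6 spans [11,16]: anything still running between times 11 and 16 counts as concurrent
e1 [1,2]: before
e2 [3,4]: before
e3 [5,8]: before
e4 [6,7]: before
e5 [9,10]: before
e7 [12,13]: concurrent
e8 [14,15]: concurrent

e7, e8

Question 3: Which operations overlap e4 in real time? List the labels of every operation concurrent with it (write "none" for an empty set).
e4 runs from 6 to 7; window-overlapping ops are concurrent
e1 [1,2]: before
e2 [3,4]: before
e3 [5,8]: concurrent
e5 [9,10]: after
e6 [11,16]: after
e7 [12,13]: after
e8 [14,15]: after

e3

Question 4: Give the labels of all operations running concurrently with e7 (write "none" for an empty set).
overlap test against e7 [12,13]: concurrent iff the interval meets 12..13
e1 [1,2]: before
e2 [3,4]: before
e3 [5,8]: before
e4 [6,7]: before
e5 [9,10]: before
e6 [11,16]: concurrent
e8 [14,15]: after

e6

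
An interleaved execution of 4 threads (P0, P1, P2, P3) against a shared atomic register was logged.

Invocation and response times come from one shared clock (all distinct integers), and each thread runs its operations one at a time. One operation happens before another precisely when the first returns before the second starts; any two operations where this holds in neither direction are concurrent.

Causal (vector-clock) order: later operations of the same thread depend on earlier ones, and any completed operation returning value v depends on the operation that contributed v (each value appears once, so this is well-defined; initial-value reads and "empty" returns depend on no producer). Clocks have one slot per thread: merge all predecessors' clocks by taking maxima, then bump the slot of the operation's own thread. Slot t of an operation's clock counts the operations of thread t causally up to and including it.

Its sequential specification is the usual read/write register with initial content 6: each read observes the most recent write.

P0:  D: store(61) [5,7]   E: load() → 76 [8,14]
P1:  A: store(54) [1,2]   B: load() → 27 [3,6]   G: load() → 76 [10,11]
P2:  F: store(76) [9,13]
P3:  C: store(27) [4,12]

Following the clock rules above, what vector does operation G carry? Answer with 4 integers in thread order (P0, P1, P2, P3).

C, invoked 4, has no incoming edges; only P3's bump applies → (0, 0, 0, 1)
F, invoked 9, has no incoming edges; only P2's bump applies → (0, 0, 1, 0)
A, invoked 1, has no incoming edges; only P1's bump applies → (0, 1, 0, 0)
D, invoked 5, has no incoming edges; only P0's bump applies → (1, 0, 0, 0)
invoked at 3, B merges VC(A)=(0, 1, 0, 0), VC(C)=(0, 0, 0, 1) and bumps P1's slot → (0, 2, 0, 1)
invoked at 8, E merges VC(D)=(1, 0, 0, 0), VC(F)=(0, 0, 1, 0) and bumps P0's slot → (2, 0, 1, 0)
invoked at 10, G merges VC(B)=(0, 2, 0, 1), VC(F)=(0, 0, 1, 0) and bumps P1's slot → (0, 3, 1, 1)
target: VC(G) = (0, 3, 1, 1)

(0, 3, 1, 1)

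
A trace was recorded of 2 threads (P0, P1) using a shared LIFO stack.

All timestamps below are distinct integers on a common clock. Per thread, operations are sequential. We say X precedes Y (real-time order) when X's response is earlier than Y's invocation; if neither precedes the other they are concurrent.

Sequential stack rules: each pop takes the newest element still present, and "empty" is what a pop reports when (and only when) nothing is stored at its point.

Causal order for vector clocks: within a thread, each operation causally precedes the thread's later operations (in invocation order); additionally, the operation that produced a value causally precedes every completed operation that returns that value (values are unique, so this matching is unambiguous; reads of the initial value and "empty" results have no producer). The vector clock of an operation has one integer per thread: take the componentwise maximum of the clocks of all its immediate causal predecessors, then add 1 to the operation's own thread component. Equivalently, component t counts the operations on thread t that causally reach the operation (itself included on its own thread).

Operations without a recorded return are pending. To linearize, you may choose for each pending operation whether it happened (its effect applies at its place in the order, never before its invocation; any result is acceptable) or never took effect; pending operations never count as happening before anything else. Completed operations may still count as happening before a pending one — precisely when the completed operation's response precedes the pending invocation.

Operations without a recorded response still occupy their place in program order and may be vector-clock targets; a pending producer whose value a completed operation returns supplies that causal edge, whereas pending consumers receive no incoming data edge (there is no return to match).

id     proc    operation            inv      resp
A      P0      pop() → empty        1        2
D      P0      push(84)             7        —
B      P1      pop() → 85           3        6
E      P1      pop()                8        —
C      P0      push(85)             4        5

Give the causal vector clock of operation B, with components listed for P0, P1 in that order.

A (invocation 1): nothing precedes it; P0's component alone gives (1, 0)
VC(C, invoked at 4): max of VC(A)=(1, 0), then +1 on thread P0 → (2, 0)
VC(B, invoked at 3): max of VC(C)=(2, 0), then +1 on thread P1 → (2, 1)
VC(D, invoked at 7): max of VC(C)=(2, 0), then +1 on thread P0 → (3, 0)
VC(E, invoked at 8): max of VC(B)=(2, 1), then +1 on thread P1 → (2, 2)
target: VC(B) = (2, 1)

(2, 1)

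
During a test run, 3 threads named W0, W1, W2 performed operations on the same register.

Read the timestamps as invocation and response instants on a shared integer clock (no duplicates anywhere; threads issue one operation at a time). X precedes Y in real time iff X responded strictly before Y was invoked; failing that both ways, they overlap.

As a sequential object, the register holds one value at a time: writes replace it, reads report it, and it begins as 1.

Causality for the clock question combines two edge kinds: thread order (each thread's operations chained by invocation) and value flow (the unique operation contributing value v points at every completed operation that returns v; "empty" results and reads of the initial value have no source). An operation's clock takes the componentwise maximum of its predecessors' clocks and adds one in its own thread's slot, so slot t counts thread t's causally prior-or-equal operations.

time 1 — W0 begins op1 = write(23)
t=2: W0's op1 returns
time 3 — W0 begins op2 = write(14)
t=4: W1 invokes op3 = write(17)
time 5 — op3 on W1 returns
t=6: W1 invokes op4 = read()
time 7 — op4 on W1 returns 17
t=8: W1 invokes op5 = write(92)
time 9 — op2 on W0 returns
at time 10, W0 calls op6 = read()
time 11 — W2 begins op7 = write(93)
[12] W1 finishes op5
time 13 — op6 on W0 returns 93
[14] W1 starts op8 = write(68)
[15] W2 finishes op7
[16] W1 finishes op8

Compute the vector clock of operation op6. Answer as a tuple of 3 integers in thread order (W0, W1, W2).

(3, 0, 1)

VC(op7, invoked at 11): no causal predecessors; +1 on W2 → (0, 0, 1)
VC(op3, invoked at 4): no causal predecessors; +1 on W1 → (0, 1, 0)
VC(op1, invoked at 1): no causal predecessors; +1 on W0 → (1, 0, 0)
op4, invoked 6, takes VC(op3)=(0, 1, 0) under max, adds 1 for W1 → (0, 2, 0)
op2, invoked 3, takes VC(op1)=(1, 0, 0) under max, adds 1 for W0 → (2, 0, 0)
op5, invoked 8, takes VC(op4)=(0, 2, 0) under max, adds 1 for W1 → (0, 3, 0)
op8, invoked 14, takes VC(op5)=(0, 3, 0) under max, adds 1 for W1 → (0, 4, 0)
op6, invoked 10, takes VC(op2)=(2, 0, 0), VC(op7)=(0, 0, 1) under max, adds 1 for W0 → (3, 0, 1)
target: VC(op6) = (3, 0, 1)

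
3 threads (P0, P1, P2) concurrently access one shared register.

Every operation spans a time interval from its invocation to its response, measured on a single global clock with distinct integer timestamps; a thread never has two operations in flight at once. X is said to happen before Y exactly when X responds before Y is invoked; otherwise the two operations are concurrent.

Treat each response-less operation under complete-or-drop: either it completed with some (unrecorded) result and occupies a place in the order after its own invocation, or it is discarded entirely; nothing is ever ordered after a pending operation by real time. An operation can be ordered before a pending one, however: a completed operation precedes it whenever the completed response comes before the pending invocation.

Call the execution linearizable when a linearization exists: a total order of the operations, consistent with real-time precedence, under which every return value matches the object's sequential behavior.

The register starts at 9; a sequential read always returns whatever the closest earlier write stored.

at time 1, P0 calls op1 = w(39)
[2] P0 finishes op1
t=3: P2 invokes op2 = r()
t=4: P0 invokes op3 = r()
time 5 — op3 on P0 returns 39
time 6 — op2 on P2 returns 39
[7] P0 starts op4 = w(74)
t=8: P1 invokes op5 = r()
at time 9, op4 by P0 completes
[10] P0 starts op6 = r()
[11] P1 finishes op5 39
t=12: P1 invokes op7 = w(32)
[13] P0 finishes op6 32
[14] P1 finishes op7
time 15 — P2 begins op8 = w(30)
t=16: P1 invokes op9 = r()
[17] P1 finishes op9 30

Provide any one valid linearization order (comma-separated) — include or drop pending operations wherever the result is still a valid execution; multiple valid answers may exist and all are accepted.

after step 1 (op1 w(39)): value 39
after step 2 (op2 r() → 39): value 39
after step 3 (op3 r() → 39): value 39
after step 4 (op5 r() → 39): value 39
after step 5 (op4 w(74)): value 74
after step 6 (op7 w(32)): value 32
after step 7 (op6 r() → 32): value 32
after step 8 (op8 w(30) (pending, included)): value 30
after step 9 (op9 r() → 30): value 30

op1, op2, op3, op5, op4, op7, op6, op8, op9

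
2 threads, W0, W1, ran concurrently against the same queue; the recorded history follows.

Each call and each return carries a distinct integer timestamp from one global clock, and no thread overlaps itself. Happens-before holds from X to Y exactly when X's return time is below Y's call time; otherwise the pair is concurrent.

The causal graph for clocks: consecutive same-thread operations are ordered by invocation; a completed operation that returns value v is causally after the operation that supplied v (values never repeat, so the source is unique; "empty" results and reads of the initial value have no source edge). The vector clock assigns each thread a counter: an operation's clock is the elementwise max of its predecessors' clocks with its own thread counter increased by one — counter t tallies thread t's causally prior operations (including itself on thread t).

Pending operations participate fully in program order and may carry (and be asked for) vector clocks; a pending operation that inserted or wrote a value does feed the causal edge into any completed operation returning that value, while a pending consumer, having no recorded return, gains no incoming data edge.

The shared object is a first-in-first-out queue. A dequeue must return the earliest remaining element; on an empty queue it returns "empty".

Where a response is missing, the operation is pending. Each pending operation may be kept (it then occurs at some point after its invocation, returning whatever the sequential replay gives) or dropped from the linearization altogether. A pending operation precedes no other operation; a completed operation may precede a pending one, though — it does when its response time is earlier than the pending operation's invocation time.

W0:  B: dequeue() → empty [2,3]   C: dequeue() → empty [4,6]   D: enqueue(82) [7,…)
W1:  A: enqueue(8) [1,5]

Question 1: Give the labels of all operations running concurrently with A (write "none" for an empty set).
Answer: B, C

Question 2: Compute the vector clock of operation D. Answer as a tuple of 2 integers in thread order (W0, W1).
Answer: (3, 0)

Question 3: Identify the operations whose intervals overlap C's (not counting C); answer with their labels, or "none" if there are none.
Answer: A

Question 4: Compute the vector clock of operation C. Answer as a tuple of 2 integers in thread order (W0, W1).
Answer: (2, 0)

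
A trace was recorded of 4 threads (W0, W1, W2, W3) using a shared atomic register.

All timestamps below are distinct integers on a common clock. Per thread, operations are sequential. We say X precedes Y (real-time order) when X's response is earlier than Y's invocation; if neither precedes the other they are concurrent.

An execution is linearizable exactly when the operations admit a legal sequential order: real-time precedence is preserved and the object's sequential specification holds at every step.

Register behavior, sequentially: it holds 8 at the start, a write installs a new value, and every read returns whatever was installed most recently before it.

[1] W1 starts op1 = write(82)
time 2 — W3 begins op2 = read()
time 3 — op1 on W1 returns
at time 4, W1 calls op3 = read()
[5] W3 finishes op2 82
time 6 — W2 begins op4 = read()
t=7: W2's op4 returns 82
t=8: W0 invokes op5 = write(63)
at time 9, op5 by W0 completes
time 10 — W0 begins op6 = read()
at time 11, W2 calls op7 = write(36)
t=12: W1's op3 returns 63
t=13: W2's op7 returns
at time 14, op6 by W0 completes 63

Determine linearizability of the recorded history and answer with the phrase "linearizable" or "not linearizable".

a witness: op1, op2, op4, op5, op3, op6, op7
1. op1 write(82), leaving value 82
2. op2 read() → 82, leaving value 82
3. op4 read() → 82, leaving value 82
4. op5 write(63), leaving value 63
5. op3 read() → 63, leaving value 63
6. op6 read() → 63, leaving value 63
7. op7 write(36), leaving value 36

linearizable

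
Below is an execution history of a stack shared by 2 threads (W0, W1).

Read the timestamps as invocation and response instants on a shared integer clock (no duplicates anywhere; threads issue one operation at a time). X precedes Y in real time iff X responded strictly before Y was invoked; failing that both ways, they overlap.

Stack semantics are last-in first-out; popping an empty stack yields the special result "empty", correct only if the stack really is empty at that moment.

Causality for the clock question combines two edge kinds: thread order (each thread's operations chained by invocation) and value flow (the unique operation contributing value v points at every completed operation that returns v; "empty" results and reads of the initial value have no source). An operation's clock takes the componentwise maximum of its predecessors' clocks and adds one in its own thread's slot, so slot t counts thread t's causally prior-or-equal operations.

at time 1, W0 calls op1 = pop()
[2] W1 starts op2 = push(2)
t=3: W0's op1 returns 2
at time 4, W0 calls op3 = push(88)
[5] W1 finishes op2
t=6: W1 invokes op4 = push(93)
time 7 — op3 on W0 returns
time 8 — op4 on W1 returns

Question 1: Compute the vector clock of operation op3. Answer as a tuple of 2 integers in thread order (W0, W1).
op2 (invocation 2): nothing precedes it; W1's component alone gives (0, 1)
merge at op4 (invoked 6): VC(op2)=(0, 1), own-thread bump on W1 → (0, 2)
merge at op1 (invoked 1): VC(op2)=(0, 1), own-thread bump on W0 → (1, 1)
merge at op3 (invoked 4): VC(op1)=(1, 1), own-thread bump on W0 → (2, 1)
target: VC(op3) = (2, 1)

(2, 1)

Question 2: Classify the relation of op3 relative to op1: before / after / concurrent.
op3 spans [4,7], op1 spans [1,3]
resp(op1)=3 < inv(op3)=4

after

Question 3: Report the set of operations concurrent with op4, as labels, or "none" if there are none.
op4 spans [6,8]: anything still running between times 6 and 8 counts as concurrent
op1 [1,3]: before
op2 [2,5]: before
op3 [4,7]: concurrent

op3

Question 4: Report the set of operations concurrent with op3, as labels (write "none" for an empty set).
op3 spans [4,7]; an op avoiding the whole window 4..7 is ordered, any other is concurrent
op1 [1,3]: before
op2 [2,5]: concurrent
op4 [6,8]: concurrent

op2, op4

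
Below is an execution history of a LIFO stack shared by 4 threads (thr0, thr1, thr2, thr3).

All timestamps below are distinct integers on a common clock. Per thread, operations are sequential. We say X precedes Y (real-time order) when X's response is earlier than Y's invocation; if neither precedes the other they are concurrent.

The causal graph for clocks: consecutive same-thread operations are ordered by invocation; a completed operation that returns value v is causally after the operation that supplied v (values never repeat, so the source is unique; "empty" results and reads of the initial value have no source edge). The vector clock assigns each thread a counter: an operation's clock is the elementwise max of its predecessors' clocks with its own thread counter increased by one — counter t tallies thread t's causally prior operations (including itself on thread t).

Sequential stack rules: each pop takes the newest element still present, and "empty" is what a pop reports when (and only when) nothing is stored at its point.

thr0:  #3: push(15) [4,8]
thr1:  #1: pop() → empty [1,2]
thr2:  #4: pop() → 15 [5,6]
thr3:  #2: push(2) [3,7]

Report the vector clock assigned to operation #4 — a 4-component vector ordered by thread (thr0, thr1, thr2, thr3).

#2, invoked 3, has no incoming edges; only thr3's bump applies → (0, 0, 0, 1)
#1, invoked 1, has no incoming edges; only thr1's bump applies → (0, 1, 0, 0)
#3, invoked 4, has no incoming edges; only thr0's bump applies → (1, 0, 0, 0)
VC(#4, invoked at 5): max of VC(#3)=(1, 0, 0, 0), then +1 on thread thr2 → (1, 0, 1, 0)
target: VC(#4) = (1, 0, 1, 0)

(1, 0, 1, 0)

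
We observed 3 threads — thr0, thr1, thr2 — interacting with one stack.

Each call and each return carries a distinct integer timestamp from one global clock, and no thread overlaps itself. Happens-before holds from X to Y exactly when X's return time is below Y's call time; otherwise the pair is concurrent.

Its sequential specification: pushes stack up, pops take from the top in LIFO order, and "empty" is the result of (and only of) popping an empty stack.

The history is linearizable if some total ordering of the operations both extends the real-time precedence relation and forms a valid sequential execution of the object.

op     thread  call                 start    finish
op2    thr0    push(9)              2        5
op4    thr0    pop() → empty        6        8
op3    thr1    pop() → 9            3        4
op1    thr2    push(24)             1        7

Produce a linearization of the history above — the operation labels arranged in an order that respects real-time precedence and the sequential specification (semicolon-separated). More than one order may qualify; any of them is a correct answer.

1. op2 push(9), leaving stack <9>
2. op3 pop() → 9, leaving stack <>
3. op4 pop() → empty, leaving stack <>
4. op1 push(24), leaving stack <24>

op2; op3; op4; op1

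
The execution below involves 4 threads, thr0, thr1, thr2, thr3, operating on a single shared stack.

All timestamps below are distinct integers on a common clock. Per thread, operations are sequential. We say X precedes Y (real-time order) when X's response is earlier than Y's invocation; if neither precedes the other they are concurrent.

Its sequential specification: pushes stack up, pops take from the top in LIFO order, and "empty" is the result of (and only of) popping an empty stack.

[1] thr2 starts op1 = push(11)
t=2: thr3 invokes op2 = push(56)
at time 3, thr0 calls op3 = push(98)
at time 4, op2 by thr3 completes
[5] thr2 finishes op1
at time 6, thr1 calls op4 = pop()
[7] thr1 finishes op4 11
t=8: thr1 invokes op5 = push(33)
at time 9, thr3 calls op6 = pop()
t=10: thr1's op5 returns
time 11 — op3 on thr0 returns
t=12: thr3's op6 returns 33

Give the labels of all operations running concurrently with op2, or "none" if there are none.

op2 runs from 2 to 4; window-overlapping ops are concurrent
op1 [1,5]: concurrent
op3 [3,11]: concurrent
op4 [6,7]: after
op5 [8,10]: after
op6 [9,12]: after

op1, op3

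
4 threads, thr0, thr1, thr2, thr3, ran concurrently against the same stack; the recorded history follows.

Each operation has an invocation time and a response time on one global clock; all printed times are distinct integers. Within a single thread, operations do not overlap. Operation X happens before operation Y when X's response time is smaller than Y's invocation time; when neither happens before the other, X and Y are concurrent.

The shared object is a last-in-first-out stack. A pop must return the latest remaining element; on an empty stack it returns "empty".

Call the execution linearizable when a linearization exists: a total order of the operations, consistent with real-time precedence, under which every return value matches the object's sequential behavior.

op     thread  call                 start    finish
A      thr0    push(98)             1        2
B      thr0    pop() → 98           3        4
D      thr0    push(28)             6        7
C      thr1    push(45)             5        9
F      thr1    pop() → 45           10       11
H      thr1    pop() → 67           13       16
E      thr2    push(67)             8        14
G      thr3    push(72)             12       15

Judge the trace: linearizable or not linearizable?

linearizable

a witness: A, B, D, C, F, E, H, G
1. A push(98), leaving stack <98>
2. B pop() → 98, leaving stack <>
3. D push(28), leaving stack <28>
4. C push(45), leaving stack <28,45>
5. F pop() → 45, leaving stack <28>
6. E push(67), leaving stack <28,67>
7. H pop() → 67, leaving stack <28>
8. G push(72), leaving stack <28,72>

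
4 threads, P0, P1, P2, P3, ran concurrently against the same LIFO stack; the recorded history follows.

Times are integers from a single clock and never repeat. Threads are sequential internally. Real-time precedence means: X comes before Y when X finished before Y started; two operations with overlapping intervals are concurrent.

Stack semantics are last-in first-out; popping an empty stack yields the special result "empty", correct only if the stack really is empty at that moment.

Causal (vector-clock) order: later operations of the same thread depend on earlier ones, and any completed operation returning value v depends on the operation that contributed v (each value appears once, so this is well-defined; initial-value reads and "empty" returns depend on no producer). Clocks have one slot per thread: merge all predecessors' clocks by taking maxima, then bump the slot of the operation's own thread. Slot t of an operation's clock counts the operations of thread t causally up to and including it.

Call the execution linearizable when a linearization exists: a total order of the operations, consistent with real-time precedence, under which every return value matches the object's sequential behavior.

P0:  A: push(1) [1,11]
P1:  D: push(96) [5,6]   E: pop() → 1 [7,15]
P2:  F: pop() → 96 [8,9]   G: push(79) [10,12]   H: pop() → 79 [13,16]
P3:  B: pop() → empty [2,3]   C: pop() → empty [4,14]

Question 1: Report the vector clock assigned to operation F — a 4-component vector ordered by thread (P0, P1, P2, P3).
invoked at 2, B has no predecessors; its own P3 bump gives (0, 0, 0, 1)
invoked at 5, D has no predecessors; its own P1 bump gives (0, 1, 0, 0)
invoked at 1, A has no predecessors; its own P0 bump gives (1, 0, 0, 0)
from VC(B)=(0, 0, 0, 1), C (invoked 4) maxes components and bumps P3 → (0, 0, 0, 2)
from VC(D)=(0, 1, 0, 0), F (invoked 8) maxes components and bumps P2 → (0, 1, 1, 0)
from VC(F)=(0, 1, 1, 0), G (invoked 10) maxes components and bumps P2 → (0, 1, 2, 0)
from VC(A)=(1, 0, 0, 0), VC(D)=(0, 1, 0, 0), E (invoked 7) maxes components and bumps P1 → (1, 2, 0, 0)
from VC(G)=(0, 1, 2, 0), H (invoked 13) maxes components and bumps P2 → (0, 1, 3, 0)
target: VC(F) = (0, 1, 1, 0)

(0, 1, 1, 0)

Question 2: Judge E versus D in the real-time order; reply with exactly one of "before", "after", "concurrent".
E spans [7,15], D spans [5,6]
resp(D)=6 < inv(E)=7

after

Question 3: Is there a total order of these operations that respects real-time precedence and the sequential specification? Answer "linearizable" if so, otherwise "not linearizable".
witness order: B, A, D, F, E, C, G, H
after step 1 (B pop() → empty): stack <>
after step 2 (A push(1)): stack <1>
after step 3 (D push(96)): stack <1,96>
after step 4 (F pop() → 96): stack <1>
after step 5 (E pop() → 1): stack <>
after step 6 (C pop() → empty): stack <>
after step 7 (G push(79)): stack <79>
after step 8 (H pop() → 79): stack <>

linearizable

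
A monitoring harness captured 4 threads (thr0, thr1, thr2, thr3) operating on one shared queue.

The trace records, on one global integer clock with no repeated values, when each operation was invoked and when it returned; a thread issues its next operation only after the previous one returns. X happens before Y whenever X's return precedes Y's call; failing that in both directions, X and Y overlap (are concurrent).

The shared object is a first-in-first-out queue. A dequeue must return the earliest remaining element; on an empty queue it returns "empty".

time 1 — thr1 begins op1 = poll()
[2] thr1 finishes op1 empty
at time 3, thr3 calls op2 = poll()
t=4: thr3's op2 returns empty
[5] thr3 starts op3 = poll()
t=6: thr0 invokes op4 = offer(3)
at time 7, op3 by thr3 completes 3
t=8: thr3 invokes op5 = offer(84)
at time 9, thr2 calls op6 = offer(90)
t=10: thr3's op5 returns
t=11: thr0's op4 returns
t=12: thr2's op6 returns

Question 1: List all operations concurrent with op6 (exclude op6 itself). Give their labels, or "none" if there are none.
Answer: op4, op5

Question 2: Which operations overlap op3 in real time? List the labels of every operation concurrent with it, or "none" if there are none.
Answer: op4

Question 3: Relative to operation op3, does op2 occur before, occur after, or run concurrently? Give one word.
Answer: before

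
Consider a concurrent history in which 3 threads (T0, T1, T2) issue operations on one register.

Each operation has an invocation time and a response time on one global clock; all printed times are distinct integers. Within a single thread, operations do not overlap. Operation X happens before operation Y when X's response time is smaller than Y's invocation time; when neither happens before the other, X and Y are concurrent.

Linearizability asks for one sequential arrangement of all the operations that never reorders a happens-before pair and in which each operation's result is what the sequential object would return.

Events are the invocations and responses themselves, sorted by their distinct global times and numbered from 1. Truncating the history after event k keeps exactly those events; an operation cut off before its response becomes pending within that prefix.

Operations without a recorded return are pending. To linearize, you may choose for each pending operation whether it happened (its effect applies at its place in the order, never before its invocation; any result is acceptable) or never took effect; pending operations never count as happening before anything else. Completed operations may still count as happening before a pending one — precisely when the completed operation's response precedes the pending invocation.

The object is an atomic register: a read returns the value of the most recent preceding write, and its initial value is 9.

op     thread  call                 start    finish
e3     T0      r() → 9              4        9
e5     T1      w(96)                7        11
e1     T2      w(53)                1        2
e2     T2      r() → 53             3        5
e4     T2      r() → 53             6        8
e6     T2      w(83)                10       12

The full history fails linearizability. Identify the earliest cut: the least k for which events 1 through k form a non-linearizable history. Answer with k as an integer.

one valid order for events 1..8 is e1, e2, e3, e4:
step 1: e1 w(53) — value 53
step 2: e2 r() → 53 — value 53
step 3: e3 r() (pending, included) — value 53
step 4: e4 r() → 53 — value 53
with event 9 included (e3 responding at time 9), all real-time-consistent orders fail
including or dropping the 1 pending operation (e5) in any combination fails
for example e1, e2, e3, e4 (pending dropped) fails at step 3: e3 r() → 9 is not legal there
for example e1, e2, e4, e3 (pending dropped) fails at step 4: e3 r() → 9 is not legal there

9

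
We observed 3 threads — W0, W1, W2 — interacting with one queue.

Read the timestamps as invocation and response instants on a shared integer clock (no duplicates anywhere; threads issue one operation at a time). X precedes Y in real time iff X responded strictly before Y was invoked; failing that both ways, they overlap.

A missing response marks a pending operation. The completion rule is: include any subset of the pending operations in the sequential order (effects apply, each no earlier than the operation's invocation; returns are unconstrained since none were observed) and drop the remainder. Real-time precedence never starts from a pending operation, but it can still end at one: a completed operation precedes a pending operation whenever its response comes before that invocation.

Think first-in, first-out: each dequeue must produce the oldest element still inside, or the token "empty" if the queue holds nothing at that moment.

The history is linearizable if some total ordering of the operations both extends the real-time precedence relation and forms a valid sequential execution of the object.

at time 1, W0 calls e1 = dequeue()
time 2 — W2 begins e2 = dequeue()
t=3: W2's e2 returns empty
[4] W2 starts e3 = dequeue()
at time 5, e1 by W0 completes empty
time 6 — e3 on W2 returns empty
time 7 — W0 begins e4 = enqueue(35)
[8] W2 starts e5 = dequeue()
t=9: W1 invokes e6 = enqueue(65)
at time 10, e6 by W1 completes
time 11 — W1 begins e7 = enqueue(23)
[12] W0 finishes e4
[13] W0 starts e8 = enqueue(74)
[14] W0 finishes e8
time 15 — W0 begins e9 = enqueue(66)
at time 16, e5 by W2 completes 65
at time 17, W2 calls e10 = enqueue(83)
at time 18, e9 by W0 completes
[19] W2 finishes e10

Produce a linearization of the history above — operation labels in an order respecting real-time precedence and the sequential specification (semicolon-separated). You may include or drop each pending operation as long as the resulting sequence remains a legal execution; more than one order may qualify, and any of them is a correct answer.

e1; e2; e3; e6; e4; e5; e7; e8; e9; e10

1. e1 dequeue() → empty, leaving queue <>
2. e2 dequeue() → empty, leaving queue <>
3. e3 dequeue() → empty, leaving queue <>
4. e6 enqueue(65), leaving queue <65>
5. e4 enqueue(35), leaving queue <65,35>
6. e5 dequeue() → 65, leaving queue <35>
7. e7 enqueue(23) (pending, included), leaving queue <35,23>
8. e8 enqueue(74), leaving queue <35,23,74>
9. e9 enqueue(66), leaving queue <35,23,74,66>
10. e10 enqueue(83), leaving queue <35,23,74,66,83>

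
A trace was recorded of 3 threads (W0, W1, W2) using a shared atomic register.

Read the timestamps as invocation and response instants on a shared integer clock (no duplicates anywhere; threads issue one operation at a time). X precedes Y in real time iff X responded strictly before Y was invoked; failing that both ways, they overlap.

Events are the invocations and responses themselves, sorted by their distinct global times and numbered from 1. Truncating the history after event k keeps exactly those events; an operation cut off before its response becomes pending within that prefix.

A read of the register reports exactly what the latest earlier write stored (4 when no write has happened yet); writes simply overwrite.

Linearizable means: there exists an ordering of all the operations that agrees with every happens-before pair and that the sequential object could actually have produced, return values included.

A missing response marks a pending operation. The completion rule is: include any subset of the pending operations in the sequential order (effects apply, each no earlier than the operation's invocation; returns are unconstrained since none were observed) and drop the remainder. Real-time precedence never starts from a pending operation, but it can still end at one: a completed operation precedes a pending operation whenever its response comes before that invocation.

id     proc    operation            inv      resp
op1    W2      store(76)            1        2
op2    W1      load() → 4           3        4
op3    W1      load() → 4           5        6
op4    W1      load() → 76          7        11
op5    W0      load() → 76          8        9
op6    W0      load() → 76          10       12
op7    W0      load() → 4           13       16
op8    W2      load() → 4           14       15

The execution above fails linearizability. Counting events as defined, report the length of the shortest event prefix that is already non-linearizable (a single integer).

4

events 1..3 are still linearizable — one witness is op1:
after step 1 (op1 store(76)): value 76
include event 4 — op2 responding at 4 — and every candidate order breaks
e.g. op1, op2: illegal at step 2, since op2 load() → 4 cannot apply there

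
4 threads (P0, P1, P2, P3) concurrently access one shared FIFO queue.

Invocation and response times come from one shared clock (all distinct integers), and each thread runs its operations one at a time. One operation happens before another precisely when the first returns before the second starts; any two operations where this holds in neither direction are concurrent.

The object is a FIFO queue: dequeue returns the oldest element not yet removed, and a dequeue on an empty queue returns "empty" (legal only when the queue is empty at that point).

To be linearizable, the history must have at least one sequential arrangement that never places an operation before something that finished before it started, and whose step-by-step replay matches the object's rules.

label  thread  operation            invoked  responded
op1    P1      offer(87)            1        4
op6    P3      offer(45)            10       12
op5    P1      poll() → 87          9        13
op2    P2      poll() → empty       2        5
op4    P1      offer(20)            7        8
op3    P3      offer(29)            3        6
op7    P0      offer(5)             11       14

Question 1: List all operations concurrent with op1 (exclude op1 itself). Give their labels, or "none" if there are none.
op2, op3

op1 spans [1,4]: anything still running between times 1 and 4 counts as concurrent
op2 [2,5]: concurrent
op3 [3,6]: concurrent
op4 [7,8]: after
op5 [9,13]: after
op6 [10,12]: after
op7 [11,14]: after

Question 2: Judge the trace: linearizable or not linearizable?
linearizable

one valid linearization: op2, op1, op3, op4, op5, op6, op7
1. op2 poll() → empty, leaving queue <>
2. op1 offer(87), leaving queue <87>
3. op3 offer(29), leaving queue <87,29>
4. op4 offer(20), leaving queue <87,29,20>
5. op5 poll() → 87, leaving queue <29,20>
6. op6 offer(45), leaving queue <29,20,45>
7. op7 offer(5), leaving queue <29,20,45,5>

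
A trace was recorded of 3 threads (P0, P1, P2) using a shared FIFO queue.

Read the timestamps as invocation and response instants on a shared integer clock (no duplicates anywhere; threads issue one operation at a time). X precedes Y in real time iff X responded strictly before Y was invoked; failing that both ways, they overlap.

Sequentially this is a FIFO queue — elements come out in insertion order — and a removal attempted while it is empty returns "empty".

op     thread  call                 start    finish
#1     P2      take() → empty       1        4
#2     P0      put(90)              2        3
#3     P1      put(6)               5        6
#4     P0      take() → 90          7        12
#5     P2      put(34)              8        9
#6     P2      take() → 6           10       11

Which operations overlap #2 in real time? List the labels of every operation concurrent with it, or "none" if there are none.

#1

overlap test against #2 [2,3]: concurrent iff the interval meets 2..3
#1 [1,4]: concurrent
#3 [5,6]: after
#4 [7,12]: after
#5 [8,9]: after
#6 [10,11]: after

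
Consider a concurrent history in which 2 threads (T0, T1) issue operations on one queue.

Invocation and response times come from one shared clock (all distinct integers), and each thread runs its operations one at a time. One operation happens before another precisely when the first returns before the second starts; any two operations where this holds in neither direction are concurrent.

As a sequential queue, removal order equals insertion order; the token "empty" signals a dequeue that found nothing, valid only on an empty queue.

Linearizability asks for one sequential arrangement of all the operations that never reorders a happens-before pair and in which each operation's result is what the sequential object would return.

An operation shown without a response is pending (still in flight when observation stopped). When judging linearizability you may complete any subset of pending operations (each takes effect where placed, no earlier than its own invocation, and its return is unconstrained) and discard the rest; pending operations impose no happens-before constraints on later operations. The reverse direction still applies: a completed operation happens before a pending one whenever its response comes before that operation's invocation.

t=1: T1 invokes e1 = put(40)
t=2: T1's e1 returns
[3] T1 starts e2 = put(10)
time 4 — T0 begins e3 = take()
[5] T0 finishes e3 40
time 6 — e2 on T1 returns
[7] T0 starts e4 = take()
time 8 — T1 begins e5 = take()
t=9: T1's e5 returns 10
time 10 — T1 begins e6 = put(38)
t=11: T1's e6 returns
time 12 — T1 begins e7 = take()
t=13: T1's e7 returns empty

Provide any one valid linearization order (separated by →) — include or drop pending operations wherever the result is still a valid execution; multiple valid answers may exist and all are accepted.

e1 → e2 → e3 → e5 → e6 → e4 → e7

step 1: e1 put(40) — queue <40>
step 2: e2 put(10) — queue <40,10>
step 3: e3 take() → 40 — queue <10>
step 4: e5 take() → 10 — queue <>
step 5: e6 put(38) — queue <38>
step 6: e4 take() (pending, included) — queue <>
step 7: e7 take() → empty — queue <>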